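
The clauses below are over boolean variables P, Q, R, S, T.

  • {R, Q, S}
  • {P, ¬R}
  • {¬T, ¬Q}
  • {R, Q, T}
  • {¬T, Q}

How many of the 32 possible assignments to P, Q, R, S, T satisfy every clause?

The models are:
  P=0 Q=1 R=0 S=0 T=0
  P=0 Q=1 R=0 S=1 T=0
  P=1 Q=0 R=1 S=0 T=0
  P=1 Q=0 R=1 S=1 T=0
  P=1 Q=1 R=0 S=0 T=0
  P=1 Q=1 R=0 S=1 T=0
  P=1 Q=1 R=1 S=0 T=0
  P=1 Q=1 R=1 S=1 T=0
Count: 8.

8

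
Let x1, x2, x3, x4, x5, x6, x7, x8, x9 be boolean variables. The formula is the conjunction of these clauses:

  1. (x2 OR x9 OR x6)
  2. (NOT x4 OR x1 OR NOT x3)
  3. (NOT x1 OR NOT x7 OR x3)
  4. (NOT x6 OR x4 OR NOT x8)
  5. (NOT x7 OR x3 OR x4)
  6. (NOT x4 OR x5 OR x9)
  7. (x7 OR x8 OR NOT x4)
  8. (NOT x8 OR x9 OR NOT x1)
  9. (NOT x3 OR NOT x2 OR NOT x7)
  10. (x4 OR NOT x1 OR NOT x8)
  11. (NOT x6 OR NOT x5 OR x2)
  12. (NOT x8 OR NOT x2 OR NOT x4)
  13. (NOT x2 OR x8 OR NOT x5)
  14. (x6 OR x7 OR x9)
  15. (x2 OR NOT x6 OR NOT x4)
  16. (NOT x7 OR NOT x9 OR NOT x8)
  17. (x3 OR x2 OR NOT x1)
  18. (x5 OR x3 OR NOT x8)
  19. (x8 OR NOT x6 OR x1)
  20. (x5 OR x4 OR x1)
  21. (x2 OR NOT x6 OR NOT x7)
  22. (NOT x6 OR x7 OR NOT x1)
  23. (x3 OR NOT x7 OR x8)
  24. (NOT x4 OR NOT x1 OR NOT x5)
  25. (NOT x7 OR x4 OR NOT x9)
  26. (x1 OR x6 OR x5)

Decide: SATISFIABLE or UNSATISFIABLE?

SATISFIABLE

Set x1 = True and propagate.
Set x2 = True and propagate.
For the remaining variables, x3 = True, x4 = False, x5 = False, x6 = False, x7 = False, x8 = False, x9 = True works.
So x1=1, x2=1, x3=1, x4=0, x5=0, x6=0, x7=0, x8=0, x9=1 is a satisfying assignment.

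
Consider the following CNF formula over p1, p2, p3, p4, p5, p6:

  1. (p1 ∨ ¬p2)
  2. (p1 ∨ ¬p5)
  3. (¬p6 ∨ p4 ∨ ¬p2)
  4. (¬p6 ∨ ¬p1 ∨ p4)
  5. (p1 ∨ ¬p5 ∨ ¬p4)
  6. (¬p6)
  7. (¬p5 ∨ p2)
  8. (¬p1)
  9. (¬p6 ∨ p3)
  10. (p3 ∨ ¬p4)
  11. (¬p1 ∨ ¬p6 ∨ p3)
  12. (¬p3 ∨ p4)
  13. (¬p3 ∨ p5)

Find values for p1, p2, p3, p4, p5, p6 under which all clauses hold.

p1=0  p2=0  p3=0  p4=0  p5=0  p6=0

The clause (¬p6) is unit: p6 must be False.
Unit propagation: (¬p1) forces p1 = False.
The clause (¬p2) is unit: p2 must be False.
Unit propagation: (¬p5) forces p5 = False.
The clause (¬p3) is unit: p3 must be False.
(¬p4) is a unit clause, so p4 = False.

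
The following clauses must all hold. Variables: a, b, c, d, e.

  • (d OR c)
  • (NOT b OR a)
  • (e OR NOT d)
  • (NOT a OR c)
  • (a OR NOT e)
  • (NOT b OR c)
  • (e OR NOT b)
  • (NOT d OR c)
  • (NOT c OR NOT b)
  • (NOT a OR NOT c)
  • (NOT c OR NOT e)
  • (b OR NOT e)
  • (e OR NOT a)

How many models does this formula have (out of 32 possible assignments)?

1

The models are:
  a=F b=F c=T d=F e=F
That's 1 in total.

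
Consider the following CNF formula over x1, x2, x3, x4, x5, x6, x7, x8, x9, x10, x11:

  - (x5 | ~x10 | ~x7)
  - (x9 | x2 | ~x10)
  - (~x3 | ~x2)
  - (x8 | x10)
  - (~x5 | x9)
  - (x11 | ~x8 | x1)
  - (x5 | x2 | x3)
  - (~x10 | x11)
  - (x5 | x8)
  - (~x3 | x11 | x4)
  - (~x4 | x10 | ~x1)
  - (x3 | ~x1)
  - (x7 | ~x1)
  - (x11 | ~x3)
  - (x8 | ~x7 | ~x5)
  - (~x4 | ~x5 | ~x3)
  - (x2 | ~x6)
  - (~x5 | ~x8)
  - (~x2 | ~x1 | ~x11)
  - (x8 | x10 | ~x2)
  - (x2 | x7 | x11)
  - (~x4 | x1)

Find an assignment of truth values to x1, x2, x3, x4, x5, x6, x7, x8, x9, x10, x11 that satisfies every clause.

x1 = F  x2 = F  x3 = T  x4 = F  x5 = F  x6 = F  x7 = T  x8 = T  x9 = F  x10 = F  x11 = T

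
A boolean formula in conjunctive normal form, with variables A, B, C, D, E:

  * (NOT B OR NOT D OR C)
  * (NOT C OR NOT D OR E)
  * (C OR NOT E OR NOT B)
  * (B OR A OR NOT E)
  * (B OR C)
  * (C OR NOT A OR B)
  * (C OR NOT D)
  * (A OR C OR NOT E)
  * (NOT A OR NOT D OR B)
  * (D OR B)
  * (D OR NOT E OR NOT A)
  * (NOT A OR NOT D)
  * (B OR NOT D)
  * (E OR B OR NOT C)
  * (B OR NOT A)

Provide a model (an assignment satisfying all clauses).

A=True, B=True, C=True, D=False, E=False

Check each clause:
  1. (C OR NOT B OR NOT D) — C is true.
  2. (E OR NOT D OR NOT C) — NOT D is true.
  3. (NOT B OR NOT E OR C) — C is true.
  4. (A OR B OR NOT E) — A is true.
  5. (C OR B) — B is true.
  6. (NOT A OR B OR C) — B is true.
  7. (NOT D OR C) — C is true.
  8. (A OR NOT E OR C) — A is true.
  9. (NOT A OR B OR NOT D) — B is true.
  10. (B OR D) — B is true.
  11. (NOT E OR NOT A OR D) — NOT E is true.
  12. (NOT D OR NOT A) — NOT D is true.
  13. (B OR NOT D) — B is true.
  14. (NOT C OR E OR B) — B is true.
  15. (B OR NOT A) — B is true.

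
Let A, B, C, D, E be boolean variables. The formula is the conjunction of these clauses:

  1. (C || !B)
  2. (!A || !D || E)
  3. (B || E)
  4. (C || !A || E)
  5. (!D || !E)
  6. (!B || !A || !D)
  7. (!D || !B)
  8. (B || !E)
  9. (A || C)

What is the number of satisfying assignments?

Satisfying assignments:
  A=0 B=1 C=1 D=0 E=0
  A=0 B=1 C=1 D=0 E=1
  A=1 B=1 C=1 D=0 E=0
  A=1 B=1 C=1 D=0 E=1
That's 4 in total.

4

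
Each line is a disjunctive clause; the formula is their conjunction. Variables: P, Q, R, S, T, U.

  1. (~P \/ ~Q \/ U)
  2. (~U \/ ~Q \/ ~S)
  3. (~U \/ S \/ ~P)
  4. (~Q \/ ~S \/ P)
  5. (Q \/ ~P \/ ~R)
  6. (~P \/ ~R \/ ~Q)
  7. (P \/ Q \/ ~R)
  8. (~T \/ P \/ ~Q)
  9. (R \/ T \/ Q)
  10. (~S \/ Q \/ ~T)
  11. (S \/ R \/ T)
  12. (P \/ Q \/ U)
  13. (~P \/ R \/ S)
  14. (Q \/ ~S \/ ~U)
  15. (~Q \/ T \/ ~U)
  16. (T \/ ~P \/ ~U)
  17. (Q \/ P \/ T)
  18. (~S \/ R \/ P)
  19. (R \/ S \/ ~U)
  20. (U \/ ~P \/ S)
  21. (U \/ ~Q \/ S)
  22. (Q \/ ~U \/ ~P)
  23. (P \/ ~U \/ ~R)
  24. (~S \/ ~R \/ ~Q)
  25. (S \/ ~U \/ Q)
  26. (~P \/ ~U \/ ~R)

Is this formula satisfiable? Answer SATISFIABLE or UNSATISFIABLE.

UNSATISFIABLE

Q = True:
  P = True:
    propagation gives U=True, S=False; an empty clause results — contradiction.
  P = False:
    propagation gives S=False, T=False, R=True, U=False; an empty clause results — contradiction.
Q = False:
  P = True:
    propagation gives R=False, T=True, S=False; an empty clause results — contradiction.
  P = False:
    propagation gives R=False, T=True, S=False, U=True; an empty clause results — contradiction.
Every branch closes, so no satisfying assignment exists.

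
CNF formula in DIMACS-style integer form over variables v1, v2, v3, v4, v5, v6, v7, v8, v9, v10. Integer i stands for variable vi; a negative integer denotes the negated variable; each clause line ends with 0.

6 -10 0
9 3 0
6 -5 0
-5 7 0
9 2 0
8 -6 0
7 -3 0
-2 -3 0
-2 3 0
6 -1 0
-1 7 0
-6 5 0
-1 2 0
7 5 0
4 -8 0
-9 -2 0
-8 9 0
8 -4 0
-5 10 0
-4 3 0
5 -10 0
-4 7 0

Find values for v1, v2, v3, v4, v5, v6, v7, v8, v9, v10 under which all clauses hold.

v1=False, v2=False, v3=True, v4=True, v5=True, v6=True, v7=True, v8=True, v9=True, v10=True

v1 occurs only negated in the remaining clauses — set v1 = False.
v7 occurs only positively in the remaining clauses — set v7 = True.
Try v2 = False.
  then v9 is forced to True.
Set v3 = True and propagate.
For the remaining variables, v4 = True, v5 = True, v6 = True, v8 = True, v10 = True works.
Every clause has at least one true literal under this assignment.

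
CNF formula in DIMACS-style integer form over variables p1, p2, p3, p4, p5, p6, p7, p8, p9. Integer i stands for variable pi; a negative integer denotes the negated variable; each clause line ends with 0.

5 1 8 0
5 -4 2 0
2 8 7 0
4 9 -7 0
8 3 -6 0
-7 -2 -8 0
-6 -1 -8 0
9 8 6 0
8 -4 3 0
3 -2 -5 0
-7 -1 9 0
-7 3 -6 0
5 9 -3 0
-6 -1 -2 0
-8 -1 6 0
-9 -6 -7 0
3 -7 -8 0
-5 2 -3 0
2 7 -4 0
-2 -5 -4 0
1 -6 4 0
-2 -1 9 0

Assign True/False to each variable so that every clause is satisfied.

Try p1 = True.
The remaining clauses are satisfied by p2 = True, p3 = False, p4 = False, p5 = False, p6 = False, p7 = True, p8 = False, p9 = True.
Every clause has at least one true literal under this assignment.

p1=T  p2=T  p3=F  p4=F  p5=F  p6=F  p7=T  p8=F  p9=T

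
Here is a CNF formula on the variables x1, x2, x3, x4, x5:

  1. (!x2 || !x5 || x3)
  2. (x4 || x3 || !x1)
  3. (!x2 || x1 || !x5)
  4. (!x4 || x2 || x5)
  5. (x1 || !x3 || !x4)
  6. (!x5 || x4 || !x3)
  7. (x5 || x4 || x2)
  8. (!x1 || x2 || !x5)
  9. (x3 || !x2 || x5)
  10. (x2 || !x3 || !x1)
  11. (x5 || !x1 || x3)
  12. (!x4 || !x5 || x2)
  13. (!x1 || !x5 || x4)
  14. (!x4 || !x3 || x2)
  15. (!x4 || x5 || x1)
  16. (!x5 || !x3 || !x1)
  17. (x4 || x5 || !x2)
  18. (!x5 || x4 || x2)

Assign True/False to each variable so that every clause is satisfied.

x1 = 1, x2 = 1, x3 = 1, x4 = 1, x5 = 0

Try x1 = True.
The remaining clauses are satisfied by x2 = True, x3 = True, x4 = True, x5 = False.
Every clause has at least one true literal under this assignment.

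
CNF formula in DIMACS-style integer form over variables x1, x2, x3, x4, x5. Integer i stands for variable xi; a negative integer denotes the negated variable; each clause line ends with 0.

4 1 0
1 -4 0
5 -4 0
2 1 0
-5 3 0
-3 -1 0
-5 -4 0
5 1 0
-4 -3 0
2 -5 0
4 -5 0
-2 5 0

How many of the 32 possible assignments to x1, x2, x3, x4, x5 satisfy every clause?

1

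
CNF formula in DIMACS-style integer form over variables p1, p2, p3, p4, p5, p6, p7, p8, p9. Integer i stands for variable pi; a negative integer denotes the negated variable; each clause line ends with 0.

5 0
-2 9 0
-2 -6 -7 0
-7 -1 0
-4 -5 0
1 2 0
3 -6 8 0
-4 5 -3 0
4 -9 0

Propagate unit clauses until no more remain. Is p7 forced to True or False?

(p5) stands alone — p5 = True.
(¬p4 ∨ ¬p5) with p5 = True leaves only ¬p4, so p4 = False.
In (p4 ∨ ¬p9), p4 is now false; ¬p9 must hold, so p9 = False.
In (¬p2 ∨ p9), p9 is now false; ¬p2 must hold, so p2 = False.
(p1 ∨ p2): since p2 = False, the clause reduces to (p1). p1 = True.
(¬p7 ∨ ¬p1) with p1 = True leaves only ¬p7, so p7 = False.

False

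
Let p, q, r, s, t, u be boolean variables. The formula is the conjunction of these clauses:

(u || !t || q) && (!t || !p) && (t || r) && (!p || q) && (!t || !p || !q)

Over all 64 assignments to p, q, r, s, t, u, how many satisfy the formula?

24

Split on t, then p.
  t=T, p=T: a clause becomes empty — 0.
  t=T, p=F: r, s free; 3 ways for (q,u) × 2^2 = 12.
  t=F, p=T: remaining (q,r,s,u) ∈ {(T,T,F,F); (T,T,F,T); (T,T,T,F); (T,T,T,T)} — 4.
  t=F, p=F: forces r=T; q, s, u free → 2^3 = 8.
Total: 0 + 12 + 4 + 8 = 24.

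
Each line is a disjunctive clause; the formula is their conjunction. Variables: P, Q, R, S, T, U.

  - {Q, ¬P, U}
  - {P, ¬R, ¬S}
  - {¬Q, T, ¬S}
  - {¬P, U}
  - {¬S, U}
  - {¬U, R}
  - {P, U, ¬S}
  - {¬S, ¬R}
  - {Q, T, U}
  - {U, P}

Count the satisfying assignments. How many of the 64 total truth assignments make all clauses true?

Satisfying assignments:
  P=F Q=F R=T S=F T=F U=T
  P=F Q=F R=T S=F T=T U=T
  P=F Q=T R=T S=F T=F U=T
  P=F Q=T R=T S=F T=T U=T
  P=T Q=F R=T S=F T=F U=T
  P=T Q=F R=T S=F T=T U=T
  P=T Q=T R=T S=F T=F U=T
  P=T Q=T R=T S=F T=T U=T
Count: 8.

8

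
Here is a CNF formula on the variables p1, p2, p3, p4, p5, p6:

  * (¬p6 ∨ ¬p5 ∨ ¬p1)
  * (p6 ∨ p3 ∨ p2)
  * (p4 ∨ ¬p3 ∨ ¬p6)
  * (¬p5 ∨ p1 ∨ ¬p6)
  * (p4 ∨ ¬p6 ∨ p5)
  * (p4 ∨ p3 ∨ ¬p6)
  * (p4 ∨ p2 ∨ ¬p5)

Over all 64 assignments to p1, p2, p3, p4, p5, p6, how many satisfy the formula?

30

Split on p6, then p4.
  p6=T, p4=T: forces p5=F; p1, p2, p3 free → 2^3 = 8.
  p6=T, p4=F: a clause becomes empty — 0.
  p6=F, p4=T: p1, p5 free; 3 ways for (p2,p3) × 2^2 = 12.
  p6=F, p4=F: p1 free; 5 ways for (p2,p3,p5) × 2^1 = 10.
Total: 8 + 0 + 12 + 10 = 30.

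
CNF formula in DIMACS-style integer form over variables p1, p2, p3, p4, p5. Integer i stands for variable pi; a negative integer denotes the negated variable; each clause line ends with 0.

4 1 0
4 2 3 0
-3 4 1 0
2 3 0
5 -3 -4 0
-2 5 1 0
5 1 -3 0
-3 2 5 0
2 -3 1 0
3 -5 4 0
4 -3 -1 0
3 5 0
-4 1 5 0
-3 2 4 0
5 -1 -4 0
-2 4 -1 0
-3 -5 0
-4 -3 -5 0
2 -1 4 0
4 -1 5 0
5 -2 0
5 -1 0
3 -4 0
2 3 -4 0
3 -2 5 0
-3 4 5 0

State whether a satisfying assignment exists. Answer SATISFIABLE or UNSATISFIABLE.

UNSATISFIABLE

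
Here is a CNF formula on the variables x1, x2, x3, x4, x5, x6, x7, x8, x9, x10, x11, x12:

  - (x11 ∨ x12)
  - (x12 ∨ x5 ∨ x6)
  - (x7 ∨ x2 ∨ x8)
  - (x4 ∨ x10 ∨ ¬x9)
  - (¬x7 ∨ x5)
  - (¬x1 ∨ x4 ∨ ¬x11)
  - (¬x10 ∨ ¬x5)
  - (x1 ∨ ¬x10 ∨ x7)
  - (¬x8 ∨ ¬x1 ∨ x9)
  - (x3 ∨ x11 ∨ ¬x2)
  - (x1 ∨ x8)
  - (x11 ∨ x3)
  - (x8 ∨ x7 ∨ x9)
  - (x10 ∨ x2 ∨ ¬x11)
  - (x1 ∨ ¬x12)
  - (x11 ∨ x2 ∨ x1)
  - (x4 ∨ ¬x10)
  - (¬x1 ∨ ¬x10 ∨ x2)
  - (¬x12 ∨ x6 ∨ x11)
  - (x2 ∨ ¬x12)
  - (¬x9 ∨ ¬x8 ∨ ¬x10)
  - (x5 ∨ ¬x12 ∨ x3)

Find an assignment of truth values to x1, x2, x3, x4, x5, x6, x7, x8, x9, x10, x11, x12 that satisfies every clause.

x1 = 1, x2 = 1, x3 = 0, x4 = 1, x5 = 1, x6 = 0, x7 = 1, x8 = 0, x9 = 0, x10 = 0, x11 = 1, x12 = 0

x4 occurs only positively in the remaining clauses — set x4 = True.
Branch on x1: take x1 = True.
Try x2 = True.
For the remaining variables, x3 = False, x5 = True, x6 = False, x7 = True, x8 = False, x9 = False, x10 = False, x11 = True, x12 = False works.
Every clause has at least one true literal under this assignment.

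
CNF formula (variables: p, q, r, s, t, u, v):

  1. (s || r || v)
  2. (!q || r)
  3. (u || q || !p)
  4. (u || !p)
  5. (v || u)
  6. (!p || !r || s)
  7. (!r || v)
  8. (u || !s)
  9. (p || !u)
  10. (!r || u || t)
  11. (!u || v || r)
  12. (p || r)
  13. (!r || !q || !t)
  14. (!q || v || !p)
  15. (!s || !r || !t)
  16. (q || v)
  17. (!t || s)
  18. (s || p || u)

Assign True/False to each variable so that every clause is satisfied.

p=T, q=F, r=F, s=T, t=F, u=T, v=T

Check each clause:
  1. (s || r || v) — s is true.
  2. (!q || r) — !q is true.
  3. (q || u || !p) — u is true.
  4. (!p || u) — u is true.
  5. (u || v) — u is true.
  6. (!r || !p || s) — s is true.
  7. (!r || v) — !r is true.
  8. (!s || u) — u is true.
  9. (!u || p) — p is true.
  10. (u || t || !r) — !r is true.
  11. (v || r || !u) — v is true.
  12. (p || r) — p is true.
  13. (!t || !q || !r) — !t is true.
  14. (v || !p || !q) — v is true.
  15. (!s || !t || !r) — !t is true.
  16. (q || v) — v is true.
  17. (s || !t) — !t is true.
  18. (u || s || p) — p is true.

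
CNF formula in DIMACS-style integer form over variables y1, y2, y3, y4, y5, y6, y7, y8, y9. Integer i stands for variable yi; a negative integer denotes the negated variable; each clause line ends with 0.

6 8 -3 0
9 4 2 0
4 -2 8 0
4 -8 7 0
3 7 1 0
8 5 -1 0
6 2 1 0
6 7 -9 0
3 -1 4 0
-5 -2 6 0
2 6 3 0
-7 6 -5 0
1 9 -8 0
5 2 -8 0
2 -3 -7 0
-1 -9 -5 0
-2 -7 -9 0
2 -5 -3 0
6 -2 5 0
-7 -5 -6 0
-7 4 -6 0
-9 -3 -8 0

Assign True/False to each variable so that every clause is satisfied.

y1=False  y2=True  y3=False  y4=True  y5=False  y6=True  y7=True  y8=False  y9=False

y4 occurs only positively in the remaining clauses — set y4 = True.
Branch on y1: take y1 = False.
The remaining clauses are satisfied by y2 = True, y3 = False, y5 = False, y6 = True, y7 = True, y8 = False, y9 = False.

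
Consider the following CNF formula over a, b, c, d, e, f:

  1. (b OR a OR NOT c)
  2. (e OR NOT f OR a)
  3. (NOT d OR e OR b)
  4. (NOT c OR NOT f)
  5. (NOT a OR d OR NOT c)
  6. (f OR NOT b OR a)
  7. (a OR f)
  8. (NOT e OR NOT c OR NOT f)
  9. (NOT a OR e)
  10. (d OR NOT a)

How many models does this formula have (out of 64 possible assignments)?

10

Split on a, then f.
  a=T, f=T: remaining (b,c,d,e) ∈ {(F,F,T,T); (T,F,T,T)} — 2.
  a=T, f=F: remaining (b,c,d,e) ∈ {(F,F,T,T); (F,T,T,T); (T,F,T,T); (T,T,T,T)} — 4.
  a=F, f=T: remaining (b,c,d,e) ∈ {(F,F,F,T); (F,F,T,T); (T,F,F,T); (T,F,T,T)} — 4.
  a=F, f=F: a clause becomes empty — 0.
Total: 2 + 4 + 4 + 0 = 10.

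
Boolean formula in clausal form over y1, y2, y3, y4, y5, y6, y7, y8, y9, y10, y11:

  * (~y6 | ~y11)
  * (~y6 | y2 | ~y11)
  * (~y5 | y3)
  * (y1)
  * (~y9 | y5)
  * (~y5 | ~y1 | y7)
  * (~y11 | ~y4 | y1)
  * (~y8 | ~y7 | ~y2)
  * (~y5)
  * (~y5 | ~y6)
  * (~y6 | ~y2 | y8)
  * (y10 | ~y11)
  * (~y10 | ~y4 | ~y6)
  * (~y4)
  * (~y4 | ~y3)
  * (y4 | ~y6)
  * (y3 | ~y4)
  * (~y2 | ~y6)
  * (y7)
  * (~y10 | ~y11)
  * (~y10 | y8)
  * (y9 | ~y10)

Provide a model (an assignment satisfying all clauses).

y1 = T  y2 = F  y3 = T  y4 = F  y5 = F  y6 = F  y7 = T  y8 = T  y9 = F  y10 = F  y11 = F

The clause (y1) is unit: y1 must be True.
The clause (~y5) is unit: y5 must be False.
Unit propagation: (~y9) forces y9 = False.
(~y4) is a unit clause, so y4 = False.
Unit propagation: (~y6) forces y6 = False.
(y7) is a unit clause, so y7 = True.
Unit propagation: (~y10) forces y10 = False.
The clause (~y11) is unit: y11 must be False.
y2 occurs only negated in the remaining clauses — set y2 = False.
y3, y8 are now unconstrained; take y3 = True, y8 = True.
Every clause has at least one true literal under this assignment.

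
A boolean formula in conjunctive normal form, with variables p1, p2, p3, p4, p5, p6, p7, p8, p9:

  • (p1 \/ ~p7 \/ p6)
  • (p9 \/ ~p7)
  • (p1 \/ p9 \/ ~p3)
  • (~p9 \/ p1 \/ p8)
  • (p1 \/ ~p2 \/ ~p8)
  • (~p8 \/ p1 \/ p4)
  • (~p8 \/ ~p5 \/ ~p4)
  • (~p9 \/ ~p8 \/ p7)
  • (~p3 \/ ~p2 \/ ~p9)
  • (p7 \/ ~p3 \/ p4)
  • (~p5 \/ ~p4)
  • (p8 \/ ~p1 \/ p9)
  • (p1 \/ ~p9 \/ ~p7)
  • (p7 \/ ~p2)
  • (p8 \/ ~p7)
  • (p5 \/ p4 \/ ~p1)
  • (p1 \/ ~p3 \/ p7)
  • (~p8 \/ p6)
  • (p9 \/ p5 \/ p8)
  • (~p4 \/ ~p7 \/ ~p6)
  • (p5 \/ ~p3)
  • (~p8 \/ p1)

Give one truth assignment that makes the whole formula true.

p1=T  p2=F  p3=F  p4=F  p5=T  p6=T  p7=F  p8=F  p9=T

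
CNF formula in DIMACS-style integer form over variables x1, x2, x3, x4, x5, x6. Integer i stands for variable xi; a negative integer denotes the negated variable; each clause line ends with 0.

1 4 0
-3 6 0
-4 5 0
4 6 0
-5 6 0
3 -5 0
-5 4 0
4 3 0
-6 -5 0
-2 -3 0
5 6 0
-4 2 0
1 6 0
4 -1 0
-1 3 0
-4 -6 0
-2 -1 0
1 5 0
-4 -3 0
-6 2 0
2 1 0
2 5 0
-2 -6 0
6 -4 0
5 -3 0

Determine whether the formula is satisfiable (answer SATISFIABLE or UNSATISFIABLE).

x4 = True:
  propagation gives x5=True, x6=True; an empty clause results — contradiction.
x4 = False:
  propagation gives x1=True; an empty clause results — contradiction.
Every branch closes, so no satisfying assignment exists.

UNSATISFIABLE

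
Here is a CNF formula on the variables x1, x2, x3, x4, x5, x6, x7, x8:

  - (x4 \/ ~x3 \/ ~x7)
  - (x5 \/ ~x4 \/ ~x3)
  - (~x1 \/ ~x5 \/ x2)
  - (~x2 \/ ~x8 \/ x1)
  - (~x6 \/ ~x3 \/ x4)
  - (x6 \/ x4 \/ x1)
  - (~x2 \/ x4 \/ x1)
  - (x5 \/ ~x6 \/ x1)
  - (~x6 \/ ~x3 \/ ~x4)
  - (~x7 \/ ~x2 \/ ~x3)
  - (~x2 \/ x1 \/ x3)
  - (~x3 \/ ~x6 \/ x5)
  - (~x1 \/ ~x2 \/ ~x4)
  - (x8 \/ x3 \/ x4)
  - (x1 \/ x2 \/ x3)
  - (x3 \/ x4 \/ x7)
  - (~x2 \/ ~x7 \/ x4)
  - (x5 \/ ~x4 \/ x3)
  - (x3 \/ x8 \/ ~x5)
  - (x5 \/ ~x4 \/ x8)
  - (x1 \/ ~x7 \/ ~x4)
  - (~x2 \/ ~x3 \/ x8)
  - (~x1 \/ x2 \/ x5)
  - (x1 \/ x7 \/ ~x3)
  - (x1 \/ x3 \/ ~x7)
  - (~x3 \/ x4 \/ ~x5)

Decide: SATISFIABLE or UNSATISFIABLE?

Set x1 = True and propagate.
For the remaining variables, x2 = True, x3 = True, x4 = False, x5 = False, x6 = False, x7 = False, x8 = True works.
Every clause has at least one true literal under this assignment.
So x1 = True  x2 = True  x3 = True  x4 = False  x5 = False  x6 = False  x7 = False  x8 = True is a satisfying assignment.

SATISFIABLE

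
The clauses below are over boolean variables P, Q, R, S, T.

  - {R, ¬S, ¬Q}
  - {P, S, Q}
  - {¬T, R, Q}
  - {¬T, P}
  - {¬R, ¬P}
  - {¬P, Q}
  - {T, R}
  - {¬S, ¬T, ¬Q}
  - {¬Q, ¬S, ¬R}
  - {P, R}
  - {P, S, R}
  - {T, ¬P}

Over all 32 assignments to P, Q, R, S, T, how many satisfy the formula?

The models are:
  P=0 Q=0 R=1 S=1 T=0
  P=0 Q=1 R=1 S=0 T=0
  P=1 Q=1 R=0 S=0 T=1
That's 3 in total.

3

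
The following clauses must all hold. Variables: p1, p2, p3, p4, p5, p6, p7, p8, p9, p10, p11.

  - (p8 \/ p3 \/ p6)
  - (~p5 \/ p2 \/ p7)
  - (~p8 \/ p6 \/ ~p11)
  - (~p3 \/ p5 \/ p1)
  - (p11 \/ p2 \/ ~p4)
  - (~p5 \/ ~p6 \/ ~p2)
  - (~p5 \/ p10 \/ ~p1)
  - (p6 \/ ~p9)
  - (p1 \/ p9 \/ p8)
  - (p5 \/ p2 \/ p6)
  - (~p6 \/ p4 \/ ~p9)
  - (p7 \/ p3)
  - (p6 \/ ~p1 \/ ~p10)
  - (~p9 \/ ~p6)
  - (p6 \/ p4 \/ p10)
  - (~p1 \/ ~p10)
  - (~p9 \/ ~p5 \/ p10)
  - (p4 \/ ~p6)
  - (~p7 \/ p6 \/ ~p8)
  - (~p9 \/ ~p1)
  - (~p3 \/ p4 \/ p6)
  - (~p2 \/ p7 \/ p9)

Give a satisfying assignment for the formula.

p1 = True  p2 = True  p3 = True  p4 = True  p5 = False  p6 = True  p7 = True  p8 = True  p9 = False  p10 = False  p11 = True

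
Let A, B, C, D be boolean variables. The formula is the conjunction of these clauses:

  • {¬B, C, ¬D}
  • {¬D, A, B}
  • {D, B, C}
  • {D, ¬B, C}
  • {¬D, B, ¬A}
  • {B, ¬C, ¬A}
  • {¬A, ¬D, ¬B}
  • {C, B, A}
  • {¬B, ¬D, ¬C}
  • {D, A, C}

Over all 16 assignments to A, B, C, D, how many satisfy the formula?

3

The models are:
  A=0 B=0 C=1 D=0
  A=0 B=1 C=1 D=0
  A=1 B=1 C=1 D=0
Count: 3.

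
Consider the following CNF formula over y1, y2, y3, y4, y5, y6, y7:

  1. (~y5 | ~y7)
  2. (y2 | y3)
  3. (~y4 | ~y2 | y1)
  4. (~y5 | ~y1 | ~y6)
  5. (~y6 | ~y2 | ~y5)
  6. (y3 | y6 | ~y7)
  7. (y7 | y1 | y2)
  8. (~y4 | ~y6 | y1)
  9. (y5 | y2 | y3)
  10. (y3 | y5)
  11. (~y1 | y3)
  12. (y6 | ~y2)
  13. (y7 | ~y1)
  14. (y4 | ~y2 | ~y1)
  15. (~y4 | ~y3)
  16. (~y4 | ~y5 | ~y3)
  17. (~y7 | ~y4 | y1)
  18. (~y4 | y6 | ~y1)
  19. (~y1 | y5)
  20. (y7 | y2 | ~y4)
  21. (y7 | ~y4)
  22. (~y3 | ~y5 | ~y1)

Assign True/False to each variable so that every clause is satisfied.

Set y1 = False and propagate.
Set y2 = True and propagate.
  then y4 is forced to False.
  then y6 is forced to True.
  then y5 is forced to False.
  then y3 is forced to True.
y7 is now unconstrained; take y7 = False.

y1 = False, y2 = True, y3 = True, y4 = False, y5 = False, y6 = True, y7 = False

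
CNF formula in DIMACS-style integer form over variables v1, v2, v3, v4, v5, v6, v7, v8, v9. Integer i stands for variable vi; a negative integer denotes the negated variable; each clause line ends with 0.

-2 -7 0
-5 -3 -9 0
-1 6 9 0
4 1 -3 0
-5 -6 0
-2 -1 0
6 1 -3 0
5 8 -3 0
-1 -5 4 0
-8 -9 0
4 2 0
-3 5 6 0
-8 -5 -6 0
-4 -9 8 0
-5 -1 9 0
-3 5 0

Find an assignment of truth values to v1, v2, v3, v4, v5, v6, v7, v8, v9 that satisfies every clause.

v1=False, v2=False, v3=False, v4=True, v5=False, v6=False, v7=True, v8=False, v9=False

Check each clause:
  1. {¬v2, ¬v7} — ¬v2 is true.
  2. {¬v5, ¬v3, ¬v9} — ¬v5 is true.
  3. {v6, v9, ¬v1} — ¬v1 is true.
  4. {¬v3, v4, v1} — v4 is true.
  5. {¬v6, ¬v5} — ¬v6 is true.
  6. {¬v2, ¬v1} — ¬v1 is true.
  7. {¬v3, v6, v1} — ¬v3 is true.
  8. {v5, ¬v3, v8} — ¬v3 is true.
  9. {¬v5, v4, ¬v1} — ¬v5 is true.
  10. {¬v8, ¬v9} — ¬v8 is true.
  11. {v4, v2} — v4 is true.
  12. {¬v3, v5, v6} — ¬v3 is true.
  13. {¬v5, ¬v6, ¬v8} — ¬v8 is true.
  14. {v8, ¬v4, ¬v9} — ¬v9 is true.
  15. {v9, ¬v5, ¬v1} — ¬v5 is true.
  16. {¬v3, v5} — ¬v3 is true.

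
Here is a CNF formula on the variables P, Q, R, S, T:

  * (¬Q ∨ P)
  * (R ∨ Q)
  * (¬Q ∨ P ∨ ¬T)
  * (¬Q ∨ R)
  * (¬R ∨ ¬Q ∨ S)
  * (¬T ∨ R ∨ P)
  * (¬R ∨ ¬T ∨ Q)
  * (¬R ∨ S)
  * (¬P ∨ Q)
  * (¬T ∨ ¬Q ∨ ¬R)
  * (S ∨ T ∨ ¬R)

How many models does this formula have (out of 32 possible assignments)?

2

The models are:
  P=F Q=F R=T S=T T=F
  P=T Q=T R=T S=T T=F
That's 2 in total.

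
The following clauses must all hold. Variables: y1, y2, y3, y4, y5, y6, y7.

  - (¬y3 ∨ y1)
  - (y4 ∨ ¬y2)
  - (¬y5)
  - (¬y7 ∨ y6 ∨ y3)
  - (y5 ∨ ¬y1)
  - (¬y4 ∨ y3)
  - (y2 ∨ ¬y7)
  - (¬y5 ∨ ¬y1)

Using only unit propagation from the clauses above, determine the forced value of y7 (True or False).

False

Unit clause (¬y5) sets y5 = False.
From (¬y1 ∨ y5) and y5 = False: y1 = False.
(y1 ∨ ¬y3): since y1 = False, the clause reduces to (¬y3). y3 = False.
(y3 ∨ ¬y4) with y3 = False leaves only ¬y4, so y4 = False.
In (¬y2 ∨ y4), y4 is now false; ¬y2 must hold, so y2 = False.
(¬y7 ∨ y2) with y2 = False leaves only ¬y7, so y7 = False.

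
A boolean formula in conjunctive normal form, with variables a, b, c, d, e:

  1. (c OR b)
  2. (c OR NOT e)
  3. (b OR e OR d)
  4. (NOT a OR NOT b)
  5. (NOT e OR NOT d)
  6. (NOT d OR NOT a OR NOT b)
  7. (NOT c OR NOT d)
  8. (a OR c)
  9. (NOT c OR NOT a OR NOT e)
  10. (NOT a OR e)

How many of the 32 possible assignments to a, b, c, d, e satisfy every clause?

Satisfying assignments:
  a=0 b=0 c=1 d=0 e=1
  a=0 b=1 c=1 d=0 e=0
  a=0 b=1 c=1 d=0 e=1
That's 3 in total.

3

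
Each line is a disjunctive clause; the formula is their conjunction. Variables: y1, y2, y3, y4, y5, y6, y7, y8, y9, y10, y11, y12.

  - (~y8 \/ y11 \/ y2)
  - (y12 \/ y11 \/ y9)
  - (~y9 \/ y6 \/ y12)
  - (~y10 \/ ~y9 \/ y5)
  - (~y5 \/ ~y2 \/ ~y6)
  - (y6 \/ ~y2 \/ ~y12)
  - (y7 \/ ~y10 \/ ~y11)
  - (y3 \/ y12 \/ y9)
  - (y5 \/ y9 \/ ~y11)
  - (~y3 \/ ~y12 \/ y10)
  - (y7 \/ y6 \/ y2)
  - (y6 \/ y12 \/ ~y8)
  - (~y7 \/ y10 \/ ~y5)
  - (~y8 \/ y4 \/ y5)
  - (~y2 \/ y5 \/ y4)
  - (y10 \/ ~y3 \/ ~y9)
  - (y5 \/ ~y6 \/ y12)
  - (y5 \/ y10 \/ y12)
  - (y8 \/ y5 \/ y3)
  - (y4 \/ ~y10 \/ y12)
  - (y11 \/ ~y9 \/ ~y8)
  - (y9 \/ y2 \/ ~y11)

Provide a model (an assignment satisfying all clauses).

y1=0, y2=0, y3=0, y4=1, y5=1, y6=1, y7=1, y8=0, y9=1, y10=1, y11=0, y12=1

Pure literal: y4 appears only positively; assign y4 = True.
Try y2 = False.
Branch on y3: take y3 = False.
For the remaining variables, y1 = False, y5 = True, y6 = True, y7 = True, y8 = False, y9 = True, y10 = True, y11 = False, y12 = True works.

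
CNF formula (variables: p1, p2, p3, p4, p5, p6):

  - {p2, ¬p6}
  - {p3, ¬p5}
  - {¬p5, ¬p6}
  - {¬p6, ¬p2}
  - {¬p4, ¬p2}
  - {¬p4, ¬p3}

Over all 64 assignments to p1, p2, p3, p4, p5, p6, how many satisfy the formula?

14

Case analysis on p2 and p6:
  p2=T, p6=T: a clause becomes empty — 0.
  p2=T, p6=F: p1 free; 3 ways for (p3,p4,p5) × 2^1 = 6.
  p2=F, p6=T: a clause becomes empty — 0.
  p2=F, p6=F: p1 free; 4 ways for (p3,p4,p5) × 2^1 = 8.
Total: 0 + 6 + 0 + 8 = 14.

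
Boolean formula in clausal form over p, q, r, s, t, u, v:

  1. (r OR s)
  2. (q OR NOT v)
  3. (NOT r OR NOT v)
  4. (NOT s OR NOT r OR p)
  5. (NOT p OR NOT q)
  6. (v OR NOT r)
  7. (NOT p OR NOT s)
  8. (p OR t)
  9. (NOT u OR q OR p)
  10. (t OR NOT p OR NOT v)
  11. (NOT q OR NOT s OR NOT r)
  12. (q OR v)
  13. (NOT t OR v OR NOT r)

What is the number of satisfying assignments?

4

Satisfying assignments:
  p=F q=T r=F s=T t=T u=F v=F
  p=F q=T r=F s=T t=T u=F v=T
  p=F q=T r=F s=T t=T u=T v=F
  p=F q=T r=F s=T t=T u=T v=T
Count: 4.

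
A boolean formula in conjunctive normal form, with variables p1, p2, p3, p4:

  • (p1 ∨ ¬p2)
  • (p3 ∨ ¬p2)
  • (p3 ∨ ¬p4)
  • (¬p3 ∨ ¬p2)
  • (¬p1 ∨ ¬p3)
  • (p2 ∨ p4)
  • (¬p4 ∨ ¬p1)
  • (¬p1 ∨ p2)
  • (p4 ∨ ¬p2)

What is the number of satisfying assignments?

The models are:
  p1=F p2=F p3=T p4=T
Count: 1.

1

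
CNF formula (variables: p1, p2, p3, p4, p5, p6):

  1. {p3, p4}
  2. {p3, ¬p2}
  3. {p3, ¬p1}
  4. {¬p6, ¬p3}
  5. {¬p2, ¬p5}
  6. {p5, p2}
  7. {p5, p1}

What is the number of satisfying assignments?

8

Case analysis on p3 and p2:
  p3=T, p2=T: remaining (p1,p4,p5,p6) ∈ {(T,F,F,F); (T,T,F,F)} — 2.
  p3=T, p2=F: remaining (p1,p4,p5,p6) ∈ {(F,F,T,F); (F,T,T,F); (T,F,T,F); (T,T,T,F)} — 4.
  p3=F, p2=T: a clause becomes empty — 0.
  p3=F, p2=F: remaining (p1,p4,p5,p6) ∈ {(F,T,T,F); (F,T,T,T)} — 2.
Total: 2 + 4 + 0 + 2 = 8.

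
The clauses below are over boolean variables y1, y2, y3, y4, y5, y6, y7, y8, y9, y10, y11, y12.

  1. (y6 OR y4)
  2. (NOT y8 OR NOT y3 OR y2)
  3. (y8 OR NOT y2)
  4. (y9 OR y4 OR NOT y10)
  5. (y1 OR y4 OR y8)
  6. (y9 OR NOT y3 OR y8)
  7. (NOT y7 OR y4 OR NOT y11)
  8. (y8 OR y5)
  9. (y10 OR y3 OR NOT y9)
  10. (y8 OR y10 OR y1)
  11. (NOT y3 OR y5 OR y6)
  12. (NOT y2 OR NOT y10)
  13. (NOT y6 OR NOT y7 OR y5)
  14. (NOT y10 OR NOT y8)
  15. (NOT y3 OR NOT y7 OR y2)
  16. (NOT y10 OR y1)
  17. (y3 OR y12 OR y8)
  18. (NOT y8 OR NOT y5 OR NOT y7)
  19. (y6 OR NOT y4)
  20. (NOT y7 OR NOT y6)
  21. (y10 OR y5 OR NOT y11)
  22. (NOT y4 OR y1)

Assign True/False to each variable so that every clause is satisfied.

y1=True, y2=False, y3=True, y4=False, y5=True, y6=True, y7=False, y8=False, y9=True, y10=True, y11=True, y12=False

Check each clause:
  1. (y6 OR y4) — y6 is true.
  2. (NOT y8 OR NOT y3 OR y2) — NOT y8 is true.
  3. (NOT y2 OR y8) — NOT y2 is true.
  4. (y9 OR y4 OR NOT y10) — y9 is true.
  5. (y1 OR y8 OR y4) — y1 is true.
  6. (y8 OR y9 OR NOT y3) — y9 is true.
  7. (NOT y7 OR NOT y11 OR y4) — NOT y7 is true.
  8. (y5 OR y8) — y5 is true.
  9. (y10 OR NOT y9 OR y3) — y10 is true.
  10. (y10 OR y8 OR y1) — y1 is true.
  11. (NOT y3 OR y6 OR y5) — y5 is true.
  12. (NOT y2 OR NOT y10) — NOT y2 is true.
  13. (NOT y7 OR y5 OR NOT y6) — NOT y7 is true.
  14. (NOT y10 OR NOT y8) — NOT y8 is true.
  15. (NOT y7 OR y2 OR NOT y3) — NOT y7 is true.
  16. (y1 OR NOT y10) — y1 is true.
  17. (y12 OR y8 OR y3) — y3 is true.
  18. (NOT y5 OR NOT y8 OR NOT y7) — NOT y8 is true.
  19. (y6 OR NOT y4) — NOT y4 is true.
  20. (NOT y6 OR NOT y7) — NOT y7 is true.
  21. (NOT y11 OR y10 OR y5) — y10 is true.
  22. (NOT y4 OR y1) — y1 is true.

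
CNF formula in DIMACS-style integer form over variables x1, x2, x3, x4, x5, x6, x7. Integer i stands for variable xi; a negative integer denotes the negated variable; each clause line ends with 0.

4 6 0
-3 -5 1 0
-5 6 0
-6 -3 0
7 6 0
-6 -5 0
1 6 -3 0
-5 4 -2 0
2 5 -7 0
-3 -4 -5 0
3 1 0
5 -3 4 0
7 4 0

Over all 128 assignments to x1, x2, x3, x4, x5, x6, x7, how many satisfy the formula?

Satisfying assignments:
  x1=1 x2=0 x3=0 x4=1 x5=0 x6=1 x7=0
  x1=1 x2=1 x3=0 x4=0 x5=0 x6=1 x7=1
  x1=1 x2=1 x3=0 x4=1 x5=0 x6=0 x7=1
  x1=1 x2=1 x3=0 x4=1 x5=0 x6=1 x7=0
  x1=1 x2=1 x3=0 x4=1 x5=0 x6=1 x7=1
  x1=1 x2=1 x3=1 x4=1 x5=0 x6=0 x7=1
Count: 6.

6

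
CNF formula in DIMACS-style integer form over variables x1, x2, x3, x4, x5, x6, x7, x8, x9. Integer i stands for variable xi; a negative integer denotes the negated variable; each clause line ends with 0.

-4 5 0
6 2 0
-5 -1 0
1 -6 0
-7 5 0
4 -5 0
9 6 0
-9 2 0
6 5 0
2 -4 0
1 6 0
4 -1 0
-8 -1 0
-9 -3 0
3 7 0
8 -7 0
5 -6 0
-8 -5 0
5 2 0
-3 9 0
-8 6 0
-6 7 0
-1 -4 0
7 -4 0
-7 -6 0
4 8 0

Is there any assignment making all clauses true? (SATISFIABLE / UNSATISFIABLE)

UNSATISFIABLE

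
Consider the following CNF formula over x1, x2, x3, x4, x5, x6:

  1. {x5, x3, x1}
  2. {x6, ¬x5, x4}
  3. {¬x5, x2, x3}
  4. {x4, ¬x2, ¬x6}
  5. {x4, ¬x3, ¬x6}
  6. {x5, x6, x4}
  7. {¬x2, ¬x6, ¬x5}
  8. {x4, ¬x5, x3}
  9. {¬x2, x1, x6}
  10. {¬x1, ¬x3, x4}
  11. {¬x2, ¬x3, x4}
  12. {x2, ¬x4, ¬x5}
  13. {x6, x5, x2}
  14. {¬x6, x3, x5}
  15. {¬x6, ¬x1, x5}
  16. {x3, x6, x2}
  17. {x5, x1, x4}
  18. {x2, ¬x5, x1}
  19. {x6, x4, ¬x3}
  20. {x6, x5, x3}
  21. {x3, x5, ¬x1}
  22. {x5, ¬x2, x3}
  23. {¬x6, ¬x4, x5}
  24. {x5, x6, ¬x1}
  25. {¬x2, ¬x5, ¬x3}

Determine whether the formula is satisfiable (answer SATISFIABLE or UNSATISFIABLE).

Branch on x1: take x1 = True.
Try x2 = True.
For the remaining variables, x3 = False, x4 = True, x5 = True, x6 = False works.
Every clause has at least one true literal under this assignment.
So x1=True, x2=True, x3=False, x4=True, x5=True, x6=False is a satisfying assignment.

SATISFIABLE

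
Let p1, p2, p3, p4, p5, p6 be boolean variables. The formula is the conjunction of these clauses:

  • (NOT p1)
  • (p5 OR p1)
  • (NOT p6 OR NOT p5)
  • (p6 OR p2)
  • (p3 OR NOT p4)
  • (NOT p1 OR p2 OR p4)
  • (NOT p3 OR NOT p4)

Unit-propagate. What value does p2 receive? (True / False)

True

(NOT p1) is a unit clause: p1 = False.
From (p1 OR p5) and p1 = False: p5 = True.
In (NOT p5 OR NOT p6), NOT p5 is now false; NOT p6 must hold, so p6 = False.
In (p2 OR p6), p6 is now false; p2 must hold, so p2 = True.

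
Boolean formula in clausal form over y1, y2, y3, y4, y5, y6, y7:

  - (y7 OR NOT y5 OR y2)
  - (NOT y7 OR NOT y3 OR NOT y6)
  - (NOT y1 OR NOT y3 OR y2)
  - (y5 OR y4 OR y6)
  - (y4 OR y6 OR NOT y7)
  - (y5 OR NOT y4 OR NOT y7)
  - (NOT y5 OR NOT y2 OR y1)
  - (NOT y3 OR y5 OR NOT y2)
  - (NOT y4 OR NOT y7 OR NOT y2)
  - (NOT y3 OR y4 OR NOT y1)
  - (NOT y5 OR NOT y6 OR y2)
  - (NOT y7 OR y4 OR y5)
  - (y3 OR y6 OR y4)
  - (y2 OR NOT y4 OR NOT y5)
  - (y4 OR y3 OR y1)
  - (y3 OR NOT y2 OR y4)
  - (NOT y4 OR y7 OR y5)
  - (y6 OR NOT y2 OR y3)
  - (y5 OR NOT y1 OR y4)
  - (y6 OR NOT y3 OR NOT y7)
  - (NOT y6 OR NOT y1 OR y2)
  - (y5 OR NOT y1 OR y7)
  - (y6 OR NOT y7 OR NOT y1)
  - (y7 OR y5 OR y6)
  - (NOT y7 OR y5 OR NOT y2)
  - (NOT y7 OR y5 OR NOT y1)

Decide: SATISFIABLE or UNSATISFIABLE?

Try y1 = True.
Try y2 = True.
Set y3 = True and propagate.
  then y5 is forced to True.
  then y4 is forced to True.
  then y7 is forced to False.
y6 is now unconstrained; take y6 = False.
So y1=1, y2=1, y3=1, y4=1, y5=1, y6=0, y7=0 is a satisfying assignment.

SATISFIABLE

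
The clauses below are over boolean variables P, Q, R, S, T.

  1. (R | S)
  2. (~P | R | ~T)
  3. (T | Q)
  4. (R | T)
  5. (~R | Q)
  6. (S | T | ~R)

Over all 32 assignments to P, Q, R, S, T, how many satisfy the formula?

8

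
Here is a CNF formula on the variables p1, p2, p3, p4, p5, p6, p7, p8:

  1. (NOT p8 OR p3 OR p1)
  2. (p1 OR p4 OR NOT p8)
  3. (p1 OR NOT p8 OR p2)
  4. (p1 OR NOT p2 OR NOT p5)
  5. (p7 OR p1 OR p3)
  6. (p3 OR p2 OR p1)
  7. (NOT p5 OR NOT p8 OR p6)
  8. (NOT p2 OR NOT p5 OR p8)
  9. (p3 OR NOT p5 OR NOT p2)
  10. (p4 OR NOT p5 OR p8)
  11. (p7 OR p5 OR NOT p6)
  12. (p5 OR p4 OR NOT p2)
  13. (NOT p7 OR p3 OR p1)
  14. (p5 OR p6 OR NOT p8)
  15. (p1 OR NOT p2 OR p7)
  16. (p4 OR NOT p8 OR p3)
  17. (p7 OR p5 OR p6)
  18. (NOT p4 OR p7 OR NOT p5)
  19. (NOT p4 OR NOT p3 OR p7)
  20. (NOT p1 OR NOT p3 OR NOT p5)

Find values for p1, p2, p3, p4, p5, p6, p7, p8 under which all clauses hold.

Set p1 = True and propagate.
Try p2 = False.
The remaining clauses are satisfied by p3 = False, p4 = True, p5 = True, p6 = True, p7 = True, p8 = False.
Every clause has at least one true literal under this assignment.
Check each clause:
  1. (p1 OR NOT p8 OR p3) — NOT p8 is true.
  2. (NOT p8 OR p1 OR p4) — NOT p8 is true.
  3. (p2 OR NOT p8 OR p1) — NOT p8 is true.
  4. (NOT p5 OR p1 OR NOT p2) — p1 is true.
  5. (p1 OR p3 OR p7) — p1 is true.
  6. (p2 OR p3 OR p1) — p1 is true.
  7. (NOT p8 OR NOT p5 OR p6) — NOT p8 is true.
  8. (NOT p2 OR NOT p5 OR p8) — NOT p2 is true.
  9. (NOT p5 OR p3 OR NOT p2) — NOT p2 is true.
  10. (NOT p5 OR p4 OR p8) — p4 is true.
  11. (NOT p6 OR p7 OR p5) — p5 is true.
  12. (p5 OR p4 OR NOT p2) — p4 is true.
  13. (p1 OR NOT p7 OR p3) — p1 is true.
  14. (p6 OR p5 OR NOT p8) — NOT p8 is true.
  15. (p7 OR NOT p2 OR p1) — p1 is true.
  16. (p4 OR NOT p8 OR p3) — NOT p8 is true.
  17. (p7 OR p5 OR p6) — p5 is true.
  18. (p7 OR NOT p5 OR NOT p4) — p7 is true.
  19. (p7 OR NOT p3 OR NOT p4) — NOT p3 is true.
  20. (NOT p1 OR NOT p3 OR NOT p5) — NOT p3 is true.

p1 = True, p2 = False, p3 = False, p4 = True, p5 = True, p6 = True, p7 = True, p8 = False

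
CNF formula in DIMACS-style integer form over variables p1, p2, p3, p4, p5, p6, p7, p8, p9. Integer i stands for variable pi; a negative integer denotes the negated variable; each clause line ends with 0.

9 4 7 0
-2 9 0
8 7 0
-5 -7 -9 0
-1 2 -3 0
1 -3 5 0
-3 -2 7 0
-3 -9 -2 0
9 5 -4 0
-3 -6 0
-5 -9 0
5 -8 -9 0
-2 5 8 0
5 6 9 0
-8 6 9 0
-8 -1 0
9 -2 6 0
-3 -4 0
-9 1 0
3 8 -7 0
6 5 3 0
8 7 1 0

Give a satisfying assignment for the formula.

p1=0, p2=0, p3=0, p4=0, p5=1, p6=1, p7=1, p8=1, p9=0

Branch on p1: take p1 = False.
  then p9 is forced to False.
  then p2 is forced to False.
For the remaining variables, p3 = False, p4 = False, p5 = True, p6 = True, p7 = True, p8 = True works.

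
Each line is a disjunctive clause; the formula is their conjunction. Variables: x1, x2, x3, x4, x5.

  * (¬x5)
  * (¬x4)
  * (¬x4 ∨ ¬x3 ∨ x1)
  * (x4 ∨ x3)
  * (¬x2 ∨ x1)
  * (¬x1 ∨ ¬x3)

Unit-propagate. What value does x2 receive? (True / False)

False

(¬x5) is a unit clause: x5 = False.
(¬x4) stands alone — x4 = False.
From (x3 ∨ x4) and x4 = False: x3 = True.
In (¬x1 ∨ ¬x3), ¬x3 is now false; ¬x1 must hold, so x1 = False.
(x1 ∨ ¬x2): since x1 = False, the clause reduces to (¬x2). x2 = False.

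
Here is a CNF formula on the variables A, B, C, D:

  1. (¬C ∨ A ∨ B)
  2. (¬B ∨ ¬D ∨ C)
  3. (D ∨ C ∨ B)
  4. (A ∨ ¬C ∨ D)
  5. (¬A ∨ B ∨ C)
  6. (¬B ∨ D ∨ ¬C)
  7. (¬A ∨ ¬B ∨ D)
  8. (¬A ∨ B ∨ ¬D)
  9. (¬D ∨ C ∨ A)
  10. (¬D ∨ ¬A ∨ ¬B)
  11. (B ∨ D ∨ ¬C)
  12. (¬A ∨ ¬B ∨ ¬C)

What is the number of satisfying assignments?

Satisfying assignments:
  A=F B=T C=F D=F
  A=F B=T C=T D=T
That's 2 in total.

2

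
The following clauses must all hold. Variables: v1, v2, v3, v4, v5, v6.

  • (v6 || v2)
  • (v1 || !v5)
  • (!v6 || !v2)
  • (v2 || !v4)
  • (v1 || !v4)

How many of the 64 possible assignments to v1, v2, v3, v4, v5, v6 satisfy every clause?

Split on v2, then v1.
  v2=1, v1=1: forces v6=0; v3, v4, v5 free → 2^3 = 8.
  v2=1, v1=0: remaining (v3,v4,v5,v6) ∈ {(0,0,0,0); (1,0,0,0)} — 2.
  v2=0, v1=1: remaining (v3,v4,v5,v6) ∈ {(0,0,0,1); (0,0,1,1); (1,0,0,1); (1,0,1,1)} — 4.
  v2=0, v1=0: remaining (v3,v4,v5,v6) ∈ {(0,0,0,1); (1,0,0,1)} — 2.
Total: 8 + 2 + 4 + 2 = 16.

16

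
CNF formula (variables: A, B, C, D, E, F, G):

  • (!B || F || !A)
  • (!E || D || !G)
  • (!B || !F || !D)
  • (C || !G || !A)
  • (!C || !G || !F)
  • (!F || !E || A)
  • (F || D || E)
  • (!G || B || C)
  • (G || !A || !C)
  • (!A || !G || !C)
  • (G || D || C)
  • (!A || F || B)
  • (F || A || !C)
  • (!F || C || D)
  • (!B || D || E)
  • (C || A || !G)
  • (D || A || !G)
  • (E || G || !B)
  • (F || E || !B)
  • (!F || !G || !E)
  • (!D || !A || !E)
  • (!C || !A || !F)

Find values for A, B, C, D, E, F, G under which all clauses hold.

A = F  B = F  C = F  D = T  E = F  F = T  G = F

Check each clause:
  1. (!A || !B || F) — !A is true.
  2. (!E || D || !G) — !G is true.
  3. (!B || !D || !F) — !B is true.
  4. (C || !G || !A) — !G is true.
  5. (!F || !C || !G) — !G is true.
  6. (A || !F || !E) — !E is true.
  7. (F || D || E) — D is true.
  8. (C || !G || B) — !G is true.
  9. (!C || !A || G) — !C is true.
  10. (!G || !C || !A) — !G is true.
  11. (D || C || G) — D is true.
  12. (F || B || !A) — F is true.
  13. (F || A || !C) — !C is true.
  14. (!F || C || D) — D is true.
  15. (E || D || !B) — D is true.
  16. (A || C || !G) — !G is true.
  17. (A || !G || D) — !G is true.
  18. (E || G || !B) — !B is true.
  19. (F || !B || E) — F is true.
  20. (!G || !F || !E) — !G is true.
  21. (!E || !A || !D) — !E is true.
  22. (!F || !C || !A) — !C is true.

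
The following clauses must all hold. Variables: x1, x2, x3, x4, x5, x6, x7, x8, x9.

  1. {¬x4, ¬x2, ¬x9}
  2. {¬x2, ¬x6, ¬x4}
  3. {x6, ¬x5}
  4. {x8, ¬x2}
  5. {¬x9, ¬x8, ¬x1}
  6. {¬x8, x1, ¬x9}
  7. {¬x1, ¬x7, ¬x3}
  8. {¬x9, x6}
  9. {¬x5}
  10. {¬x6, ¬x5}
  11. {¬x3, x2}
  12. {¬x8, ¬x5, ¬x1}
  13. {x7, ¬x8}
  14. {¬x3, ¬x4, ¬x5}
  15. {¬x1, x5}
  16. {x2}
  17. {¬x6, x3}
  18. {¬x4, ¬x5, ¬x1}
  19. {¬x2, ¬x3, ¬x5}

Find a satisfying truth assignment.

x1=0, x2=1, x3=1, x4=0, x5=0, x6=0, x7=1, x8=1, x9=0

Check each clause:
  1. {¬x2, ¬x4, ¬x9} — ¬x4 is true.
  2. {¬x6, ¬x2, ¬x4} — ¬x6 is true.
  3. {x6, ¬x5} — ¬x5 is true.
  4. {x8, ¬x2} — x8 is true.
  5. {¬x1, ¬x8, ¬x9} — ¬x1 is true.
  6. {¬x8, ¬x9, x1} — ¬x9 is true.
  7. {¬x1, ¬x3, ¬x7} — ¬x1 is true.
  8. {¬x9, x6} — ¬x9 is true.
  9. {¬x5} — ¬x5 is true.
  10. {¬x6, ¬x5} — ¬x6 is true.
  11. {¬x3, x2} — x2 is true.
  12. {¬x5, ¬x8, ¬x1} — ¬x5 is true.
  13. {x7, ¬x8} — x7 is true.
  14. {¬x5, ¬x4, ¬x3} — ¬x5 is true.
  15. {x5, ¬x1} — ¬x1 is true.
  16. {x2} — x2 is true.
  17. {¬x6, x3} — ¬x6 is true.
  18. {¬x1, ¬x5, ¬x4} — ¬x5 is true.
  19. {¬x2, ¬x5, ¬x3} — ¬x5 is true.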